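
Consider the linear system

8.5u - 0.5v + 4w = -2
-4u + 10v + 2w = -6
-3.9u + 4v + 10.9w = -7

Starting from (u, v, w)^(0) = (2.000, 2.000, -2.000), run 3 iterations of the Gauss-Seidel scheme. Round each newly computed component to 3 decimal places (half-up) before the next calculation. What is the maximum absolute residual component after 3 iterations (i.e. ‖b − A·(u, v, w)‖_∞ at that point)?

Iteration 1:
  u = (-2 - (-0.5)·2.000 - (4)·-2.000) / (8.5) = 0.824
  v = (-6 - (-4)·0.824 - (2)·-2.000) / (10) = 0.130
  w = (-7 - (-3.9)·0.824 - (4)·0.130) / (10.9) = -0.395
Iteration 2:
  u = (-2 - (-0.5)·0.130 - (4)·-0.395) / (8.5) = -0.042
  v = (-6 - (-4)·-0.042 - (2)·-0.395) / (10) = -0.538
  w = (-7 - (-3.9)·-0.042 - (4)·-0.538) / (10.9) = -0.460
Iteration 3:
  u = (-2 - (-0.5)·-0.538 - (4)·-0.460) / (8.5) = -0.050
  v = (-6 - (-4)·-0.050 - (2)·-0.460) / (10) = -0.528
  w = (-7 - (-3.9)·-0.050 - (4)·-0.528) / (10.9) = -0.466
Residual b − A·x = (0.025, 0.012, -0.004); ∞-norm = 0.025

0.025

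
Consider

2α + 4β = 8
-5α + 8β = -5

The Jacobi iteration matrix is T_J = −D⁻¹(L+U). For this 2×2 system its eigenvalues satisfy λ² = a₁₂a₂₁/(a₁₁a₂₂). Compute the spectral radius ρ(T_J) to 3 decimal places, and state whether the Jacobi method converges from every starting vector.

1.118

a₁₂a₂₁/(a₁₁a₂₂) = (4)·(-5) / ((2)·(8)) = -1.250000
ρ = √|-1.250000| = √1.250000 = 1.118
ρ > 1, so Jacobi diverges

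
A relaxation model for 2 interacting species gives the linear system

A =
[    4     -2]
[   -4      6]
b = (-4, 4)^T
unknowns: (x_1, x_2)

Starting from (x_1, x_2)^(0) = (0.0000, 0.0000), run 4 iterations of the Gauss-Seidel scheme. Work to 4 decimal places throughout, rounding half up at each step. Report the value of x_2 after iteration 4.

0.0000

Iteration 1:
  x_1 = (-4 - (-2)·0.0000) / (4) = -1.0000
  x_2 = (4 - (-4)·-1.0000) / (6) = 0.0000
Iteration 2:
  x_1 = (-4 - (-2)·0.0000) / (4) = -1.0000
  x_2 = (4 - (-4)·-1.0000) / (6) = 0.0000
Iteration 3:
  x_1 = (-4 - (-2)·0.0000) / (4) = -1.0000
  x_2 = (4 - (-4)·-1.0000) / (6) = 0.0000
Iteration 4:
  x_1 = (-4 - (-2)·0.0000) / (4) = -1.0000
  x_2 = (4 - (-4)·-1.0000) / (6) = 0.0000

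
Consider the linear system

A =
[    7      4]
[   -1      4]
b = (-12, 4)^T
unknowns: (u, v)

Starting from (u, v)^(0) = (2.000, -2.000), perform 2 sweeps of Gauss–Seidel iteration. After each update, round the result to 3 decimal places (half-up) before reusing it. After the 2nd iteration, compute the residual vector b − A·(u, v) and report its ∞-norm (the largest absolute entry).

Iteration 1:
  u = (-12 - (4)·-2.000) / (7) = -0.571
  v = (4 - (-1)·-0.571) / (4) = 0.857
Iteration 2:
  u = (-12 - (4)·0.857) / (7) = -2.204
  v = (4 - (-1)·-2.204) / (4) = 0.449
Residual b − A·x = (1.632, 0.000); ∞-norm = 1.632

1.632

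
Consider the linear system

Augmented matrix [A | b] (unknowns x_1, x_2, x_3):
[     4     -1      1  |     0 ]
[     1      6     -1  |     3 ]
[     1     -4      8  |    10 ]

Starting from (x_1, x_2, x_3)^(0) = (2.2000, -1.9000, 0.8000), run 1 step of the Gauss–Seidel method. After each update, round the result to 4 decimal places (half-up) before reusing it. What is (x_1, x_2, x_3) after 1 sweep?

(-0.6750, 0.7458, 1.7073)

Iteration 1:
  x_1 = (0 - (-1)·-1.9000 - (1)·0.8000) / (4) = -0.6750
  x_2 = (3 - (1)·-0.6750 - (-1)·0.8000) / (6) = 0.7458
  x_3 = (10 - (1)·-0.6750 - (-4)·0.7458) / (8) = 1.7073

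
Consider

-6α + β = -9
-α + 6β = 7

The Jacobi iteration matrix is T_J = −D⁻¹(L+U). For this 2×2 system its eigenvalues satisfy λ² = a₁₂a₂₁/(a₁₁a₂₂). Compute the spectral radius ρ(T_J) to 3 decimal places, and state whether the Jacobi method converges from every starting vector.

a₁₂a₂₁/(a₁₁a₂₂) = (1)·(-1) / ((-6)·(6)) = 0.027778
ρ = √|0.027778| = √0.027778 = 0.167
ρ < 1, so Jacobi converges

0.167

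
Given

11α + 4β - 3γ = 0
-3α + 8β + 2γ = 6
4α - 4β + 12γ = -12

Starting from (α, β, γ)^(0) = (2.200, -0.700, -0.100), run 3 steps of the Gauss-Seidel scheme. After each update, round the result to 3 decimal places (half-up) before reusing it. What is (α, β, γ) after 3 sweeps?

(-0.429, 0.733, -0.613)

Iteration 1:
  α = (0 - (4)·-0.700 - (-3)·-0.100) / (11) = 0.227
  β = (6 - (-3)·0.227 - (2)·-0.100) / (8) = 0.860
  γ = (-12 - (4)·0.227 - (-4)·0.860) / (12) = -0.789
Iteration 2:
  α = (0 - (4)·0.860 - (-3)·-0.789) / (11) = -0.528
  β = (6 - (-3)·-0.528 - (2)·-0.789) / (8) = 0.749
  γ = (-12 - (4)·-0.528 - (-4)·0.749) / (12) = -0.574
Iteration 3:
  α = (0 - (4)·0.749 - (-3)·-0.574) / (11) = -0.429
  β = (6 - (-3)·-0.429 - (2)·-0.574) / (8) = 0.733
  γ = (-12 - (4)·-0.429 - (-4)·0.733) / (12) = -0.613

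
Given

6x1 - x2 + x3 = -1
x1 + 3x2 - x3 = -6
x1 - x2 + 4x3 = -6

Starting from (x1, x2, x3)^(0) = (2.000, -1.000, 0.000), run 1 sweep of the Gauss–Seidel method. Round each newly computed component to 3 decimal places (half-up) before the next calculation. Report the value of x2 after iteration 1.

-1.889

Iteration 1:
  x1 = (-1 - (-1)·-1.000 - (1)·0.000) / (6) = -0.333
  x2 = (-6 - (1)·-0.333 - (-1)·0.000) / (3) = -1.889
  x3 = (-6 - (1)·-0.333 - (-1)·-1.889) / (4) = -1.889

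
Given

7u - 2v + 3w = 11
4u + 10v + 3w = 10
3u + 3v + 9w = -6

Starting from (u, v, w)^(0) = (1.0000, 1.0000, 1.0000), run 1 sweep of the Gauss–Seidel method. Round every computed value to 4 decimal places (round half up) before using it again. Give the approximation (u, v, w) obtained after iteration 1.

Iteration 1:
  u = (11 - (-2)·1.0000 - (3)·1.0000) / (7) = 1.4286
  v = (10 - (4)·1.4286 - (3)·1.0000) / (10) = 0.1286
  w = (-6 - (3)·1.4286 - (3)·0.1286) / (9) = -1.1857

(1.4286, 0.1286, -1.1857)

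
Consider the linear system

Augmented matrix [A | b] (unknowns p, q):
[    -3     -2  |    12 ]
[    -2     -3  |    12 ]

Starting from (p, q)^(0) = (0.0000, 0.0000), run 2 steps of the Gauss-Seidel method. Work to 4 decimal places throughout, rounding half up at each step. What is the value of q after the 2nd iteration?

Iteration 1:
  p = (12 - (-2)·0.0000) / (-3) = -4.0000
  q = (12 - (-2)·-4.0000) / (-3) = -1.3333
Iteration 2:
  p = (12 - (-2)·-1.3333) / (-3) = -3.1111
  q = (12 - (-2)·-3.1111) / (-3) = -1.9259

-1.9259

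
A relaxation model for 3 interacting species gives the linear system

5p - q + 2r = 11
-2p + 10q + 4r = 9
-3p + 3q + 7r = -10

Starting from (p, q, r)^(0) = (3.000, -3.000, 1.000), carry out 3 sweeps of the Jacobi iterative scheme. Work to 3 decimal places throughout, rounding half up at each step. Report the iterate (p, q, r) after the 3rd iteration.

Iteration 1:
  p = (11 - (-1)·-3.000 - (2)·1.000) / (5) = 1.200
  q = (9 - (-2)·3.000 - (4)·1.000) / (10) = 1.100
  r = (-10 - (-3)·3.000 - (3)·-3.000) / (7) = 1.143
Iteration 2:
  p = (11 - (-1)·1.100 - (2)·1.143) / (5) = 1.963
  q = (9 - (-2)·1.200 - (4)·1.143) / (10) = 0.683
  r = (-10 - (-3)·1.200 - (3)·1.100) / (7) = -1.386
Iteration 3:
  p = (11 - (-1)·0.683 - (2)·-1.386) / (5) = 2.891
  q = (9 - (-2)·1.963 - (4)·-1.386) / (10) = 1.847
  r = (-10 - (-3)·1.963 - (3)·0.683) / (7) = -0.880

(2.891, 1.847, -0.880)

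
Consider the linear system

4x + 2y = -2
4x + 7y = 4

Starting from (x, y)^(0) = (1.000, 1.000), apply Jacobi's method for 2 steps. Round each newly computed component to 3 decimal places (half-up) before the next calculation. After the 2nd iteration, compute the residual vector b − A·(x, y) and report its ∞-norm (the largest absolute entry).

2.286

Iteration 1:
  x = (-2 - (2)·1.000) / (4) = -1.000
  y = (4 - (4)·1.000) / (7) = 0.000
Iteration 2:
  x = (-2 - (2)·0.000) / (4) = -0.500
  y = (4 - (4)·-1.000) / (7) = 1.143
Residual b − A·x = (-2.286, -2.001); ∞-norm = 2.286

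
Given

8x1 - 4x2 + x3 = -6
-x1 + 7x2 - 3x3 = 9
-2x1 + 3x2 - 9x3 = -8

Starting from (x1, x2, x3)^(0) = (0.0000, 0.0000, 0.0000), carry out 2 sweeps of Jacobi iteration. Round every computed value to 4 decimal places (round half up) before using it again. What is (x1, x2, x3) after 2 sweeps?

Iteration 1:
  x1 = (-6 - (-4)·0.0000 - (1)·0.0000) / (8) = -0.7500
  x2 = (9 - (-1)·0.0000 - (-3)·0.0000) / (7) = 1.2857
  x3 = (-8 - (-2)·0.0000 - (3)·0.0000) / (-9) = 0.8889
Iteration 2:
  x1 = (-6 - (-4)·1.2857 - (1)·0.8889) / (8) = -0.2183
  x2 = (9 - (-1)·-0.7500 - (-3)·0.8889) / (7) = 1.5595
  x3 = (-8 - (-2)·-0.7500 - (3)·1.2857) / (-9) = 1.4841

(-0.2183, 1.5595, 1.4841)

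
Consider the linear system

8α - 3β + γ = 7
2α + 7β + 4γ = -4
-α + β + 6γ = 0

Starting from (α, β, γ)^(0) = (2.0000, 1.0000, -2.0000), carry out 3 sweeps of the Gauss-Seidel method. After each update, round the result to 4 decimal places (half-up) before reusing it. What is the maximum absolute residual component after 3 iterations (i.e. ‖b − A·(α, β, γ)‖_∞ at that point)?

Iteration 1:
  α = (7 - (-3)·1.0000 - (1)·-2.0000) / (8) = 1.5000
  β = (-4 - (2)·1.5000 - (4)·-2.0000) / (7) = 0.1429
  γ = (0 - (-1)·1.5000 - (1)·0.1429) / (6) = 0.2262
Iteration 2:
  α = (7 - (-3)·0.1429 - (1)·0.2262) / (8) = 0.9003
  β = (-4 - (2)·0.9003 - (4)·0.2262) / (7) = -0.9579
  γ = (0 - (-1)·0.9003 - (1)·-0.9579) / (6) = 0.3097
Iteration 3:
  α = (7 - (-3)·-0.9579 - (1)·0.3097) / (8) = 0.4771
  β = (-4 - (2)·0.4771 - (4)·0.3097) / (7) = -0.8847
  γ = (0 - (-1)·0.4771 - (1)·-0.8847) / (6) = 0.2270
Residual b − A·x = (0.3021, 0.3307, -0.0002); ∞-norm = 0.3307

0.3307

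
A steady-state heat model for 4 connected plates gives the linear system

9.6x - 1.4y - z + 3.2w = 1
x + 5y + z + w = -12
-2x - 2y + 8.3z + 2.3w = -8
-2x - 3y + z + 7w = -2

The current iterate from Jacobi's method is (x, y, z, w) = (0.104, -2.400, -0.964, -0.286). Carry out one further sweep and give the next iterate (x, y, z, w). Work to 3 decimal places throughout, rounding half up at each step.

(-0.251, -2.171, -1.438, -1.147)

One sweep:
  x = (1 - (-1.4)·-2.400 - (-1)·-0.964 - (3.2)·-0.286) / (9.6) = -0.251
  y = (-12 - (1)·0.104 - (1)·-0.964 - (1)·-0.286) / (5) = -2.171
  z = (-8 - (-2)·0.104 - (-2)·-2.400 - (2.3)·-0.286) / (8.3) = -1.438
  w = (-2 - (-2)·0.104 - (-3)·-2.400 - (1)·-0.964) / (7) = -1.147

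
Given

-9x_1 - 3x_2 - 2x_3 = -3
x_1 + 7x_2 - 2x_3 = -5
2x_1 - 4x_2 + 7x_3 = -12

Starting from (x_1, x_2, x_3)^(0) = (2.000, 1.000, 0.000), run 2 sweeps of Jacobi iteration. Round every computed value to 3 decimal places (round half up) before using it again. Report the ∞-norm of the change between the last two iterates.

Iteration 1:
  x_1 = (-3 - (-3)·1.000 - (-2)·0.000) / (-9) = 0.000
  x_2 = (-5 - (1)·2.000 - (-2)·0.000) / (7) = -1.000
  x_3 = (-12 - (2)·2.000 - (-4)·1.000) / (7) = -1.714
Iteration 2:
  x_1 = (-3 - (-3)·-1.000 - (-2)·-1.714) / (-9) = 1.048
  x_2 = (-5 - (1)·0.000 - (-2)·-1.714) / (7) = -1.204
  x_3 = (-12 - (2)·0.000 - (-4)·-1.000) / (7) = -2.286
Change: (1.048, -0.204, -0.572) → max |·| = 1.048

1.048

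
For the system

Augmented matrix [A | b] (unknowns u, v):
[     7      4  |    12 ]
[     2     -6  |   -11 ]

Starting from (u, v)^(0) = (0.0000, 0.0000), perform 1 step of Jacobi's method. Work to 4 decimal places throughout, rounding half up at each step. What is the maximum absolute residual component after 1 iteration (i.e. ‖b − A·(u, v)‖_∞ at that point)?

Iteration 1:
  u = (12 - (4)·0.0000) / (7) = 1.7143
  v = (-11 - (2)·0.0000) / (-6) = 1.8333
Residual b − A·x = (-7.3333, -3.4288); ∞-norm = 7.3333

7.3333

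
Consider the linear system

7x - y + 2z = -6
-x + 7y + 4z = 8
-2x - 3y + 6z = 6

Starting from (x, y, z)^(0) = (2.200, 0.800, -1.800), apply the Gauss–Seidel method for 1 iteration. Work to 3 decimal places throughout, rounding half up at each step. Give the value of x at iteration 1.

Iteration 1:
  x = (-6 - (-1)·0.800 - (2)·-1.800) / (7) = -0.229
  y = (8 - (-1)·-0.229 - (4)·-1.800) / (7) = 2.139
  z = (6 - (-2)·-0.229 - (-3)·2.139) / (6) = 1.993

-0.229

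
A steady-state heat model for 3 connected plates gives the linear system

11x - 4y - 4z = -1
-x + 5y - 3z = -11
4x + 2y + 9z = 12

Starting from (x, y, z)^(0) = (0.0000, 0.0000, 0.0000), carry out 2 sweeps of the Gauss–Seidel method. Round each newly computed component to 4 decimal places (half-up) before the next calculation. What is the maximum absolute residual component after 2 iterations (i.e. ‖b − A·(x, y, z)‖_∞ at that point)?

3.6317

Iteration 1:
  x = (-1 - (-4)·0.0000 - (-4)·0.0000) / (11) = -0.0909
  y = (-11 - (-1)·-0.0909 - (-3)·0.0000) / (5) = -2.2182
  z = (12 - (4)·-0.0909 - (2)·-2.2182) / (9) = 1.8667
Iteration 2:
  x = (-1 - (-4)·-2.2182 - (-4)·1.8667) / (11) = -0.2187
  y = (-11 - (-1)·-0.2187 - (-3)·1.8667) / (5) = -1.1237
  z = (12 - (4)·-0.2187 - (2)·-1.1237) / (9) = 1.6802
Residual b − A·x = (3.6317, -0.5596, 0.0004); ∞-norm = 3.6317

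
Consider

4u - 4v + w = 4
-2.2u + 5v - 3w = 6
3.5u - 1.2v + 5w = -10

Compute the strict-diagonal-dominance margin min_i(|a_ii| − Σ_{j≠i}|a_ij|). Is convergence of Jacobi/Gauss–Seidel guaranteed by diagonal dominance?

row 1: |4| − (4+1) = -1
row 2: |5| − (2.2+3) = -0.2
row 3: |5| − (3.5+1.2) = 0.3
minimum over rows = -1 → not strictly diagonally dominant

-1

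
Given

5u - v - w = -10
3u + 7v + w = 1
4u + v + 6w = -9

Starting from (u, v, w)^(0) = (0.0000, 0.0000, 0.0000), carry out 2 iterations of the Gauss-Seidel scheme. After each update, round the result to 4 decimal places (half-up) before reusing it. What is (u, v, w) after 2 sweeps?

Iteration 1:
  u = (-10 - (-1)·0.0000 - (-1)·0.0000) / (5) = -2.0000
  v = (1 - (3)·-2.0000 - (1)·0.0000) / (7) = 1.0000
  w = (-9 - (4)·-2.0000 - (1)·1.0000) / (6) = -0.3333
Iteration 2:
  u = (-10 - (-1)·1.0000 - (-1)·-0.3333) / (5) = -1.8667
  v = (1 - (3)·-1.8667 - (1)·-0.3333) / (7) = 0.9905
  w = (-9 - (4)·-1.8667 - (1)·0.9905) / (6) = -0.4206

(-1.8667, 0.9905, -0.4206)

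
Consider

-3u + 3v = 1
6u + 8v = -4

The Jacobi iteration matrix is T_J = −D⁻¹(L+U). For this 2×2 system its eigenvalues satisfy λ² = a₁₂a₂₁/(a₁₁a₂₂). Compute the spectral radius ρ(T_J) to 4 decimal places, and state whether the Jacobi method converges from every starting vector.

a₁₂a₂₁/(a₁₁a₂₂) = (3)·(6) / ((-3)·(8)) = -0.750000
ρ = √|-0.750000| = √0.750000 = 0.8660
ρ < 1, so Jacobi converges

0.8660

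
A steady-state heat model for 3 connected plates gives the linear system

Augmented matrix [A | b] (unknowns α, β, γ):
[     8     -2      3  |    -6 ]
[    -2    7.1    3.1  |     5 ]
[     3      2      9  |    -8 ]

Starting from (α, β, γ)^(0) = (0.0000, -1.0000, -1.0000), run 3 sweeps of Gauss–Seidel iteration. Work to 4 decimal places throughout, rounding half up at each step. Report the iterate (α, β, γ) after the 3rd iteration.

Iteration 1:
  α = (-6 - (-2)·-1.0000 - (3)·-1.0000) / (8) = -0.6250
  β = (5 - (-2)·-0.6250 - (3.1)·-1.0000) / (7.1) = 0.9648
  γ = (-8 - (3)·-0.6250 - (2)·0.9648) / (9) = -0.8950
Iteration 2:
  α = (-6 - (-2)·0.9648 - (3)·-0.8950) / (8) = -0.1732
  β = (5 - (-2)·-0.1732 - (3.1)·-0.8950) / (7.1) = 1.0462
  γ = (-8 - (3)·-0.1732 - (2)·1.0462) / (9) = -1.0636
Iteration 3:
  α = (-6 - (-2)·1.0462 - (3)·-1.0636) / (8) = -0.0896
  β = (5 - (-2)·-0.0896 - (3.1)·-1.0636) / (7.1) = 1.1434
  γ = (-8 - (3)·-0.0896 - (2)·1.1434) / (9) = -1.1131

(-0.0896, 1.1434, -1.1131)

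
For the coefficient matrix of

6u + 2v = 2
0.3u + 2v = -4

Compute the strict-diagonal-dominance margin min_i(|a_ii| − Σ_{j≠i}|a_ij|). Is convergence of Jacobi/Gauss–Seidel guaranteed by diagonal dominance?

1.7

row 1: |6| − (2) = 4
row 2: |2| − (0.3) = 1.7
minimum over rows = 1.7 → strictly diagonally dominant (convergence guaranteed)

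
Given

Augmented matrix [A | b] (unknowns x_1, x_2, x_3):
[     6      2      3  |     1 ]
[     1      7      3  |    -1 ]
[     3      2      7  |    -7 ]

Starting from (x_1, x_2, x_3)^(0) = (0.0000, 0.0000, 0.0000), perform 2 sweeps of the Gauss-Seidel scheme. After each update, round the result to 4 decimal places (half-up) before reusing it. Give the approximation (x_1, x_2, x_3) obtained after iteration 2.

Iteration 1:
  x_1 = (1 - (2)·0.0000 - (3)·0.0000) / (6) = 0.1667
  x_2 = (-1 - (1)·0.1667 - (3)·0.0000) / (7) = -0.1667
  x_3 = (-7 - (3)·0.1667 - (2)·-0.1667) / (7) = -1.0238
Iteration 2:
  x_1 = (1 - (2)·-0.1667 - (3)·-1.0238) / (6) = 0.7341
  x_2 = (-1 - (1)·0.7341 - (3)·-1.0238) / (7) = 0.1910
  x_3 = (-7 - (3)·0.7341 - (2)·0.1910) / (7) = -1.3692

(0.7341, 0.1910, -1.3692)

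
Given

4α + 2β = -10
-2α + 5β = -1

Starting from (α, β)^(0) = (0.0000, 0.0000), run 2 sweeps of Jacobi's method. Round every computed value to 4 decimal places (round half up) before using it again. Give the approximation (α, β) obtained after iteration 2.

(-2.4000, -1.2000)

Iteration 1:
  α = (-10 - (2)·0.0000) / (4) = -2.5000
  β = (-1 - (-2)·0.0000) / (5) = -0.2000
Iteration 2:
  α = (-10 - (2)·-0.2000) / (4) = -2.4000
  β = (-1 - (-2)·-2.5000) / (5) = -1.2000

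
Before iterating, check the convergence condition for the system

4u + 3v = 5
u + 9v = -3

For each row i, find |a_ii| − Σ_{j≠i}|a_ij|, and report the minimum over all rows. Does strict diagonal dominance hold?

1

row 1: |4| − (3) = 1
row 2: |9| − (1) = 8
minimum over rows = 1 → strictly diagonally dominant (convergence guaranteed)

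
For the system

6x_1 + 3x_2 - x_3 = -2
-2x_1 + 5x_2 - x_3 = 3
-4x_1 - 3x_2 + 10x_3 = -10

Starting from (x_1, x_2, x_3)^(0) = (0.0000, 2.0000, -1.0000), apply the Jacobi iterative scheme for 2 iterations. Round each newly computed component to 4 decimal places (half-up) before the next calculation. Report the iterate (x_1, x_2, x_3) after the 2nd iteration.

Iteration 1:
  x_1 = (-2 - (3)·2.0000 - (-1)·-1.0000) / (6) = -1.5000
  x_2 = (3 - (-2)·0.0000 - (-1)·-1.0000) / (5) = 0.4000
  x_3 = (-10 - (-4)·0.0000 - (-3)·2.0000) / (10) = -0.4000
Iteration 2:
  x_1 = (-2 - (3)·0.4000 - (-1)·-0.4000) / (6) = -0.6000
  x_2 = (3 - (-2)·-1.5000 - (-1)·-0.4000) / (5) = -0.0800
  x_3 = (-10 - (-4)·-1.5000 - (-3)·0.4000) / (10) = -1.4800

(-0.6000, -0.0800, -1.4800)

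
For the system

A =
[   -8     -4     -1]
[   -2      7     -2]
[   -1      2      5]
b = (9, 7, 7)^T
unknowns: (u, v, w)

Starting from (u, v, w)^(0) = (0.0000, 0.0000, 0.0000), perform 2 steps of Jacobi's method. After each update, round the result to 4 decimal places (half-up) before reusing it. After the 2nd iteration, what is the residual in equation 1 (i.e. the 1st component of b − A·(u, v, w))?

Iteration 1:
  u = (9 - (-4)·0.0000 - (-1)·0.0000) / (-8) = -1.1250
  v = (7 - (-2)·0.0000 - (-2)·0.0000) / (7) = 1.0000
  w = (7 - (-1)·0.0000 - (2)·0.0000) / (5) = 1.4000
Iteration 2:
  u = (9 - (-4)·1.0000 - (-1)·1.4000) / (-8) = -1.8000
  v = (7 - (-2)·-1.1250 - (-2)·1.4000) / (7) = 1.0786
  w = (7 - (-1)·-1.1250 - (2)·1.0000) / (5) = 0.7750
Residual b − A·x = (-0.3106, -2.6002, -0.8322)

-0.3106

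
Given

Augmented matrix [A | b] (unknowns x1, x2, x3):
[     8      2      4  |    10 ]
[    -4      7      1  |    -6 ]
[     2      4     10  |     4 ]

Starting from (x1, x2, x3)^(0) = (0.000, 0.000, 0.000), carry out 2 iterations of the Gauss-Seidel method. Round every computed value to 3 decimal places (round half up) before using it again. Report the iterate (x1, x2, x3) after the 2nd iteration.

(1.182, -0.211, 0.248)

Iteration 1:
  x1 = (10 - (2)·0.000 - (4)·0.000) / (8) = 1.250
  x2 = (-6 - (-4)·1.250 - (1)·0.000) / (7) = -0.143
  x3 = (4 - (2)·1.250 - (4)·-0.143) / (10) = 0.207
Iteration 2:
  x1 = (10 - (2)·-0.143 - (4)·0.207) / (8) = 1.182
  x2 = (-6 - (-4)·1.182 - (1)·0.207) / (7) = -0.211
  x3 = (4 - (2)·1.182 - (4)·-0.211) / (10) = 0.248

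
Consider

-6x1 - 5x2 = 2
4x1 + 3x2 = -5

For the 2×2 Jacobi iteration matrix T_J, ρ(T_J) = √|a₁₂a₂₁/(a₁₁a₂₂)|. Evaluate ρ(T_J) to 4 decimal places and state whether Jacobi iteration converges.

a₁₂a₂₁/(a₁₁a₂₂) = (-5)·(4) / ((-6)·(3)) = 1.111111
ρ = √|1.111111| = √1.111111 = 1.0541
ρ > 1, so Jacobi diverges

1.0541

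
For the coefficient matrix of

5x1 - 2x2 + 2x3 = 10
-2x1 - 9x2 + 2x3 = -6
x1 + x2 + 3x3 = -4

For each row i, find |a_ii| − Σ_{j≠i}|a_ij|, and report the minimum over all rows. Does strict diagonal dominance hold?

row 1: |5| − (2+2) = 1
row 2: |-9| − (2+2) = 5
row 3: |3| − (1+1) = 1
minimum over rows = 1 → strictly diagonally dominant (convergence guaranteed)

1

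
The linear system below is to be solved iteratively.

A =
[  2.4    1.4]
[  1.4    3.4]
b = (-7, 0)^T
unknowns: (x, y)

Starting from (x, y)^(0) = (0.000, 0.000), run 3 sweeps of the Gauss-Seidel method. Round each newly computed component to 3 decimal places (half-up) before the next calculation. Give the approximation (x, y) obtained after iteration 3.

Iteration 1:
  x = (-7 - (1.4)·0.000) / (2.4) = -2.917
  y = (0 - (1.4)·-2.917) / (3.4) = 1.201
Iteration 2:
  x = (-7 - (1.4)·1.201) / (2.4) = -3.617
  y = (0 - (1.4)·-3.617) / (3.4) = 1.489
Iteration 3:
  x = (-7 - (1.4)·1.489) / (2.4) = -3.785
  y = (0 - (1.4)·-3.785) / (3.4) = 1.559

(-3.785, 1.559)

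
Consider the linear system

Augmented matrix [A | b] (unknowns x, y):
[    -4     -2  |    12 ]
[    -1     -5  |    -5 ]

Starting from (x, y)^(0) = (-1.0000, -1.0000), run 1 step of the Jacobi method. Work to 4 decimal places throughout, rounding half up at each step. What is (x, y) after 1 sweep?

(-2.5000, 1.2000)

Iteration 1:
  x = (12 - (-2)·-1.0000) / (-4) = -2.5000
  y = (-5 - (-1)·-1.0000) / (-5) = 1.2000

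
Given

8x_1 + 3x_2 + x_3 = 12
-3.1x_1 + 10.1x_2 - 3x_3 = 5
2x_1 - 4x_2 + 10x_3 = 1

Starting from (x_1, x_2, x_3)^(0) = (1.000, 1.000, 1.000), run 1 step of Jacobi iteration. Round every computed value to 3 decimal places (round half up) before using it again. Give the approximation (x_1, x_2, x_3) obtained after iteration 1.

(1.000, 1.099, 0.300)

Iteration 1:
  x_1 = (12 - (3)·1.000 - (1)·1.000) / (8) = 1.000
  x_2 = (5 - (-3.1)·1.000 - (-3)·1.000) / (10.1) = 1.099
  x_3 = (1 - (2)·1.000 - (-4)·1.000) / (10) = 0.300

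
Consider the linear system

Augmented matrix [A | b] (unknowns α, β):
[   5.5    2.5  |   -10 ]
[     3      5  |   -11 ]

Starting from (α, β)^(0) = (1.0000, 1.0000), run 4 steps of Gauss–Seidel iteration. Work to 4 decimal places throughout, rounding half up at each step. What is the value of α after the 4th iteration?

-1.1483

Iteration 1:
  α = (-10 - (2.5)·1.0000) / (5.5) = -2.2727
  β = (-11 - (3)·-2.2727) / (5) = -0.8364
Iteration 2:
  α = (-10 - (2.5)·-0.8364) / (5.5) = -1.4380
  β = (-11 - (3)·-1.4380) / (5) = -1.3372
Iteration 3:
  α = (-10 - (2.5)·-1.3372) / (5.5) = -1.2104
  β = (-11 - (3)·-1.2104) / (5) = -1.4738
Iteration 4:
  α = (-10 - (2.5)·-1.4738) / (5.5) = -1.1483
  β = (-11 - (3)·-1.1483) / (5) = -1.5110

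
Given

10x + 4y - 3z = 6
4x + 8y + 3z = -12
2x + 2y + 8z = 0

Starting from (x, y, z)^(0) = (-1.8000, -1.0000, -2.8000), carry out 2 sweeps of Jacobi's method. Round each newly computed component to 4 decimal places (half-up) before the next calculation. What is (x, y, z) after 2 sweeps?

(0.6300, -1.8425, -0.1525)

Iteration 1:
  x = (6 - (4)·-1.0000 - (-3)·-2.8000) / (10) = 0.1600
  y = (-12 - (4)·-1.8000 - (3)·-2.8000) / (8) = 0.4500
  z = (0 - (2)·-1.8000 - (2)·-1.0000) / (8) = 0.7000
Iteration 2:
  x = (6 - (4)·0.4500 - (-3)·0.7000) / (10) = 0.6300
  y = (-12 - (4)·0.1600 - (3)·0.7000) / (8) = -1.8425
  z = (0 - (2)·0.1600 - (2)·0.4500) / (8) = -0.1525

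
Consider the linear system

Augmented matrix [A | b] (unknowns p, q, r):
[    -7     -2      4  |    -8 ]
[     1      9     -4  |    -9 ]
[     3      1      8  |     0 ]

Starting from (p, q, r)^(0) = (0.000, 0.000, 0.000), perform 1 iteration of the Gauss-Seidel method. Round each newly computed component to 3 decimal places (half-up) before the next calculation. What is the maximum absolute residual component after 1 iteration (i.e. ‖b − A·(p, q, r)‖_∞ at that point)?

Iteration 1:
  p = (-8 - (-2)·0.000 - (4)·0.000) / (-7) = 1.143
  q = (-9 - (1)·1.143 - (-4)·0.000) / (9) = -1.127
  r = (0 - (3)·1.143 - (1)·-1.127) / (8) = -0.288
Residual b − A·x = (-1.101, -1.152, 0.002); ∞-norm = 1.152

1.152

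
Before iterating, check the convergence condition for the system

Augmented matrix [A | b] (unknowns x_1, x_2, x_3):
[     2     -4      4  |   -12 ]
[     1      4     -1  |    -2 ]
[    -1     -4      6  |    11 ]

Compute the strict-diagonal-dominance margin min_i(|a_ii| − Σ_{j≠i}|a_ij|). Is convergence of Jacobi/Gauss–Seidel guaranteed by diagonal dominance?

-6

row 1: |2| − (4+4) = -6
row 2: |4| − (1+1) = 2
row 3: |6| − (1+4) = 1
minimum over rows = -6 → not strictly diagonally dominant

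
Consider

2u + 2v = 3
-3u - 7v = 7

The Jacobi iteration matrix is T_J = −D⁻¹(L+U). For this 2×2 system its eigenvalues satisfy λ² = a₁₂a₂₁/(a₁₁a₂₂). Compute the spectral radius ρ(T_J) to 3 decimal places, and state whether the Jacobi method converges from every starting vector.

a₁₂a₂₁/(a₁₁a₂₂) = (2)·(-3) / ((2)·(-7)) = 0.428571
ρ = √|0.428571| = √0.428571 = 0.655
ρ < 1, so Jacobi converges

0.655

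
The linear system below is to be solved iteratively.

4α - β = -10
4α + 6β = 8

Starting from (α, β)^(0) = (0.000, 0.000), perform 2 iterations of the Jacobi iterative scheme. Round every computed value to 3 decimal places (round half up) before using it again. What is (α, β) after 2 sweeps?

(-2.167, 3.000)

Iteration 1:
  α = (-10 - (-1)·0.000) / (4) = -2.500
  β = (8 - (4)·0.000) / (6) = 1.333
Iteration 2:
  α = (-10 - (-1)·1.333) / (4) = -2.167
  β = (8 - (4)·-2.500) / (6) = 3.000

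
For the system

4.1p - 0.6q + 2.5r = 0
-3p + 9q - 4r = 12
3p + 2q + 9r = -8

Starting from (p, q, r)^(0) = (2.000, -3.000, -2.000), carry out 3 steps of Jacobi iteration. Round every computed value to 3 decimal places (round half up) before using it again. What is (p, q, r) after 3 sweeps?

Iteration 1:
  p = (0 - (-0.6)·-3.000 - (2.5)·-2.000) / (4.1) = 0.780
  q = (12 - (-3)·2.000 - (-4)·-2.000) / (9) = 1.111
  r = (-8 - (3)·2.000 - (2)·-3.000) / (9) = -0.889
Iteration 2:
  p = (0 - (-0.6)·1.111 - (2.5)·-0.889) / (4.1) = 0.705
  q = (12 - (-3)·0.780 - (-4)·-0.889) / (9) = 1.198
  r = (-8 - (3)·0.780 - (2)·1.111) / (9) = -1.396
Iteration 3:
  p = (0 - (-0.6)·1.198 - (2.5)·-1.396) / (4.1) = 1.027
  q = (12 - (-3)·0.705 - (-4)·-1.396) / (9) = 0.948
  r = (-8 - (3)·0.705 - (2)·1.198) / (9) = -1.390

(1.027, 0.948, -1.390)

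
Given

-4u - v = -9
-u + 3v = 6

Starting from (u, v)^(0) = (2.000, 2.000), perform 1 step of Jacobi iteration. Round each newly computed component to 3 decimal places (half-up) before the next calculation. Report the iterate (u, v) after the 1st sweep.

(1.750, 2.667)

Iteration 1:
  u = (-9 - (-1)·2.000) / (-4) = 1.750
  v = (6 - (-1)·2.000) / (3) = 2.667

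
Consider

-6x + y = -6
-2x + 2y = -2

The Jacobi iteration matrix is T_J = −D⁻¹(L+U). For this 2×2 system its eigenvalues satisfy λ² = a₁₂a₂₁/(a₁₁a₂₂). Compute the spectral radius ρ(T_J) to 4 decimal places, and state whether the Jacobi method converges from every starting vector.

a₁₂a₂₁/(a₁₁a₂₂) = (1)·(-2) / ((-6)·(2)) = 0.166667
ρ = √|0.166667| = √0.166667 = 0.4082
ρ < 1, so Jacobi converges

0.4082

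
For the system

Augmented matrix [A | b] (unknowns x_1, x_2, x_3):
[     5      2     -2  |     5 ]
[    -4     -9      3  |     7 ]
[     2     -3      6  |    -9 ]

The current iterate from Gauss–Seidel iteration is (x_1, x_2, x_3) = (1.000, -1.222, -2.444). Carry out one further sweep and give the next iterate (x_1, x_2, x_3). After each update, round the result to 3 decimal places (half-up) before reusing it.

One sweep:
  x_1 = (5 - (2)·-1.222 - (-2)·-2.444) / (5) = 0.511
  x_2 = (7 - (-4)·0.511 - (3)·-2.444) / (-9) = -1.820
  x_3 = (-9 - (2)·0.511 - (-3)·-1.820) / (6) = -2.580

(0.511, -1.820, -2.580)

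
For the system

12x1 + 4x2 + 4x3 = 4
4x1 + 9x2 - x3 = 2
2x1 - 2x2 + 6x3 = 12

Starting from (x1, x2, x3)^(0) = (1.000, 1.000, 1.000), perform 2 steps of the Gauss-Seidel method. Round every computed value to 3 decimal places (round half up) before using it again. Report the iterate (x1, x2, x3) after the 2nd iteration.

Iteration 1:
  x1 = (4 - (4)·1.000 - (4)·1.000) / (12) = -0.333
  x2 = (2 - (4)·-0.333 - (-1)·1.000) / (9) = 0.481
  x3 = (12 - (2)·-0.333 - (-2)·0.481) / (6) = 2.271
Iteration 2:
  x1 = (4 - (4)·0.481 - (4)·2.271) / (12) = -0.584
  x2 = (2 - (4)·-0.584 - (-1)·2.271) / (9) = 0.734
  x3 = (12 - (2)·-0.584 - (-2)·0.734) / (6) = 2.439

(-0.584, 0.734, 2.439)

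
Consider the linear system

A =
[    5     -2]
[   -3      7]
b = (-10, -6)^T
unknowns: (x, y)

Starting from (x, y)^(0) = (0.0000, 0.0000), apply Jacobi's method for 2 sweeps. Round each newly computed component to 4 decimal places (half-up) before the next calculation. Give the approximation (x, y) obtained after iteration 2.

Iteration 1:
  x = (-10 - (-2)·0.0000) / (5) = -2.0000
  y = (-6 - (-3)·0.0000) / (7) = -0.8571
Iteration 2:
  x = (-10 - (-2)·-0.8571) / (5) = -2.3428
  y = (-6 - (-3)·-2.0000) / (7) = -1.7143

(-2.3428, -1.7143)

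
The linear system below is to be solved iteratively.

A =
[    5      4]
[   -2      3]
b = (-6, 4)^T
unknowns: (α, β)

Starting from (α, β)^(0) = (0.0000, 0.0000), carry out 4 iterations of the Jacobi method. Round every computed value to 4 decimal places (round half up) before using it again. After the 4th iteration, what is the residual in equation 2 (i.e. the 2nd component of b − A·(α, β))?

1.1377

Iteration 1:
  α = (-6 - (4)·0.0000) / (5) = -1.2000
  β = (4 - (-2)·0.0000) / (3) = 1.3333
Iteration 2:
  α = (-6 - (4)·1.3333) / (5) = -2.2666
  β = (4 - (-2)·-1.2000) / (3) = 0.5333
Iteration 3:
  α = (-6 - (4)·0.5333) / (5) = -1.6266
  β = (4 - (-2)·-2.2666) / (3) = -0.1777
Iteration 4:
  α = (-6 - (4)·-0.1777) / (5) = -1.0578
  β = (4 - (-2)·-1.6266) / (3) = 0.2489
Residual b − A·x = (-1.7066, 1.1377)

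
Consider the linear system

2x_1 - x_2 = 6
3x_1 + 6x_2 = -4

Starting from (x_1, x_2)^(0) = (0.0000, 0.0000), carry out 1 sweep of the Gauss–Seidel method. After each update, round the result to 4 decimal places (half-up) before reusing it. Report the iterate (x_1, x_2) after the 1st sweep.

(3.0000, -2.1667)

Iteration 1:
  x_1 = (6 - (-1)·0.0000) / (2) = 3.0000
  x_2 = (-4 - (3)·3.0000) / (6) = -2.1667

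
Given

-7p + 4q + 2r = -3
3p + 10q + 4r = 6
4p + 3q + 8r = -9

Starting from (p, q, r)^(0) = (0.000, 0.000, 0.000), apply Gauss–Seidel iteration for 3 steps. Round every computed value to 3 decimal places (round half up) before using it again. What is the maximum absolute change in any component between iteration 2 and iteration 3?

0.328

Iteration 1:
  p = (-3 - (4)·0.000 - (2)·0.000) / (-7) = 0.429
  q = (6 - (3)·0.429 - (4)·0.000) / (10) = 0.471
  r = (-9 - (4)·0.429 - (3)·0.471) / (8) = -1.516
Iteration 2:
  p = (-3 - (4)·0.471 - (2)·-1.516) / (-7) = 0.265
  q = (6 - (3)·0.265 - (4)·-1.516) / (10) = 1.127
  r = (-9 - (4)·0.265 - (3)·1.127) / (8) = -1.680
Iteration 3:
  p = (-3 - (4)·1.127 - (2)·-1.680) / (-7) = 0.593
  q = (6 - (3)·0.593 - (4)·-1.680) / (10) = 1.094
  r = (-9 - (4)·0.593 - (3)·1.094) / (8) = -1.832
Change: (0.328, -0.033, -0.152) → max |·| = 0.328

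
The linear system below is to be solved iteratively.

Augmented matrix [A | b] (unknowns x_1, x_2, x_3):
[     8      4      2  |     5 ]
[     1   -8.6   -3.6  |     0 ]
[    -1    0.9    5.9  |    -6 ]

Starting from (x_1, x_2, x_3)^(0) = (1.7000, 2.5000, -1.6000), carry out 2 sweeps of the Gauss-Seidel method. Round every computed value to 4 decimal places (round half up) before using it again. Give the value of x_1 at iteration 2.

Iteration 1:
  x_1 = (5 - (4)·2.5000 - (2)·-1.6000) / (8) = -0.2250
  x_2 = (0 - (1)·-0.2250 - (-3.6)·-1.6000) / (-8.6) = 0.6436
  x_3 = (-6 - (-1)·-0.2250 - (0.9)·0.6436) / (5.9) = -1.1533
Iteration 2:
  x_1 = (5 - (4)·0.6436 - (2)·-1.1533) / (8) = 0.5915
  x_2 = (0 - (1)·0.5915 - (-3.6)·-1.1533) / (-8.6) = 0.5516
  x_3 = (-6 - (-1)·0.5915 - (0.9)·0.5516) / (5.9) = -1.0008

0.5915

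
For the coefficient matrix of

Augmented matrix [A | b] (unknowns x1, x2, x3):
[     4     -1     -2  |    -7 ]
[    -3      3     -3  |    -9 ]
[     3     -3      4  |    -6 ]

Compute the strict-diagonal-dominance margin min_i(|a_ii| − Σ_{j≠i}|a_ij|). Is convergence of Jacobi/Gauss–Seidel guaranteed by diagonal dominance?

-3

row 1: |4| − (1+2) = 1
row 2: |3| − (3+3) = -3
row 3: |4| − (3+3) = -2
minimum over rows = -3 → not strictly diagonally dominant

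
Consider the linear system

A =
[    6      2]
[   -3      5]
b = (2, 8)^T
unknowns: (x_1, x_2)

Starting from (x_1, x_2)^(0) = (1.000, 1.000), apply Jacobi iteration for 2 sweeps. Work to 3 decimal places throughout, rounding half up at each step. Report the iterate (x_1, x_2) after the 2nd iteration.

Iteration 1:
  x_1 = (2 - (2)·1.000) / (6) = 0.000
  x_2 = (8 - (-3)·1.000) / (5) = 2.200
Iteration 2:
  x_1 = (2 - (2)·2.200) / (6) = -0.400
  x_2 = (8 - (-3)·0.000) / (5) = 1.600

(-0.400, 1.600)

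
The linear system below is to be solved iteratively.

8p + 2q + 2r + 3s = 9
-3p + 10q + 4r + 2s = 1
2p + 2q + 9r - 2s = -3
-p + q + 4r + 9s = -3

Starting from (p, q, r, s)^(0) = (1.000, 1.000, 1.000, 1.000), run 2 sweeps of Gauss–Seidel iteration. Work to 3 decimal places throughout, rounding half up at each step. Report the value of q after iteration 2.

Iteration 1:
  p = (9 - (2)·1.000 - (2)·1.000 - (3)·1.000) / (8) = 0.250
  q = (1 - (-3)·0.250 - (4)·1.000 - (2)·1.000) / (10) = -0.425
  r = (-3 - (2)·0.250 - (2)·-0.425 - (-2)·1.000) / (9) = -0.072
  s = (-3 - (-1)·0.250 - (1)·-0.425 - (4)·-0.072) / (9) = -0.226
Iteration 2:
  p = (9 - (2)·-0.425 - (2)·-0.072 - (3)·-0.226) / (8) = 1.334
  q = (1 - (-3)·1.334 - (4)·-0.072 - (2)·-0.226) / (10) = 0.574
  r = (-3 - (2)·1.334 - (2)·0.574 - (-2)·-0.226) / (9) = -0.808
  s = (-3 - (-1)·1.334 - (1)·0.574 - (4)·-0.808) / (9) = 0.110

0.574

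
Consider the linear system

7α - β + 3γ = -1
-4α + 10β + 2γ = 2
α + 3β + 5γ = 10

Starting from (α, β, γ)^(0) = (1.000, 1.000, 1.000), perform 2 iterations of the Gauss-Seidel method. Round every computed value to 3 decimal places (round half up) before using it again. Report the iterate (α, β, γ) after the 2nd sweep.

Iteration 1:
  α = (-1 - (-1)·1.000 - (3)·1.000) / (7) = -0.429
  β = (2 - (-4)·-0.429 - (2)·1.000) / (10) = -0.172
  γ = (10 - (1)·-0.429 - (3)·-0.172) / (5) = 2.189
Iteration 2:
  α = (-1 - (-1)·-0.172 - (3)·2.189) / (7) = -1.106
  β = (2 - (-4)·-1.106 - (2)·2.189) / (10) = -0.680
  γ = (10 - (1)·-1.106 - (3)·-0.680) / (5) = 2.629

(-1.106, -0.680, 2.629)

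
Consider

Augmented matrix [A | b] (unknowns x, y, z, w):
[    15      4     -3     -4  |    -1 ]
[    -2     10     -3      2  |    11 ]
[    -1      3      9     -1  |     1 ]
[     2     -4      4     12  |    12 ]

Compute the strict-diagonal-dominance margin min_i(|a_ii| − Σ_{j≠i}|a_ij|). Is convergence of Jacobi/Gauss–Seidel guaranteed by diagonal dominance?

2

row 1: |15| − (4+3+4) = 4
row 2: |10| − (2+3+2) = 3
row 3: |9| − (1+3+1) = 4
row 4: |12| − (2+4+4) = 2
minimum over rows = 2 → strictly diagonally dominant (convergence guaranteed)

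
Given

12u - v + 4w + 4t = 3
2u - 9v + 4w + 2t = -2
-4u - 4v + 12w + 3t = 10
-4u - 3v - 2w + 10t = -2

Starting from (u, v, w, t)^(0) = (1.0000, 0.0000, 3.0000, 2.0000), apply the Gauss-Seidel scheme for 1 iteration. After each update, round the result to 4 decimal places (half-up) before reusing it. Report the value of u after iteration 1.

Iteration 1:
  u = (3 - (-1)·0.0000 - (4)·3.0000 - (4)·2.0000) / (12) = -1.4167
  v = (-2 - (2)·-1.4167 - (4)·3.0000 - (2)·2.0000) / (-9) = 1.6852
  w = (10 - (-4)·-1.4167 - (-4)·1.6852 - (3)·2.0000) / (12) = 0.4228
  t = (-2 - (-4)·-1.4167 - (-3)·1.6852 - (-2)·0.4228) / (10) = -0.1766

-1.4167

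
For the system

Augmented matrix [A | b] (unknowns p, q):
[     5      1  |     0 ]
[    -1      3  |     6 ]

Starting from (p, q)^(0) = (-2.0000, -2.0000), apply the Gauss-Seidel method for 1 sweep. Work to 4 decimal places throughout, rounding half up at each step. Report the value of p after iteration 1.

Iteration 1:
  p = (0 - (1)·-2.0000) / (5) = 0.4000
  q = (6 - (-1)·0.4000) / (3) = 2.1333

0.4000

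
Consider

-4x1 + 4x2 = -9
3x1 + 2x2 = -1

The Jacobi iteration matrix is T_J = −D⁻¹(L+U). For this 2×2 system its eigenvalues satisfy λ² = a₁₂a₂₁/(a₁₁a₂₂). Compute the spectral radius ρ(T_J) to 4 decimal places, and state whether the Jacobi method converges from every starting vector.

1.2247

a₁₂a₂₁/(a₁₁a₂₂) = (4)·(3) / ((-4)·(2)) = -1.500000
ρ = √|-1.500000| = √1.500000 = 1.2247
ρ > 1, so Jacobi diverges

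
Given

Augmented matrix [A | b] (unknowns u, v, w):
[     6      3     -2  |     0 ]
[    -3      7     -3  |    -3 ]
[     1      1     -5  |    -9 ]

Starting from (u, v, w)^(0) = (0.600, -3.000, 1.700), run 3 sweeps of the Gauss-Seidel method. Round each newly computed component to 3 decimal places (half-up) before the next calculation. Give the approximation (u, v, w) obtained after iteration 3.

(0.304, 0.554, 1.972)

Iteration 1:
  u = (0 - (3)·-3.000 - (-2)·1.700) / (6) = 2.067
  v = (-3 - (-3)·2.067 - (-3)·1.700) / (7) = 1.186
  w = (-9 - (1)·2.067 - (1)·1.186) / (-5) = 2.451
Iteration 2:
  u = (0 - (3)·1.186 - (-2)·2.451) / (6) = 0.224
  v = (-3 - (-3)·0.224 - (-3)·2.451) / (7) = 0.718
  w = (-9 - (1)·0.224 - (1)·0.718) / (-5) = 1.988
Iteration 3:
  u = (0 - (3)·0.718 - (-2)·1.988) / (6) = 0.304
  v = (-3 - (-3)·0.304 - (-3)·1.988) / (7) = 0.554
  w = (-9 - (1)·0.304 - (1)·0.554) / (-5) = 1.972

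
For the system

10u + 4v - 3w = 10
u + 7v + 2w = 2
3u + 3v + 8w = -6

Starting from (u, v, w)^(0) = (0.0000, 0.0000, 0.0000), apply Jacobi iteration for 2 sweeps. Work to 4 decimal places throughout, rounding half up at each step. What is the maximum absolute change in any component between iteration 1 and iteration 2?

0.4821

Iteration 1:
  u = (10 - (4)·0.0000 - (-3)·0.0000) / (10) = 1.0000
  v = (2 - (1)·0.0000 - (2)·0.0000) / (7) = 0.2857
  w = (-6 - (3)·0.0000 - (3)·0.0000) / (8) = -0.7500
Iteration 2:
  u = (10 - (4)·0.2857 - (-3)·-0.7500) / (10) = 0.6607
  v = (2 - (1)·1.0000 - (2)·-0.7500) / (7) = 0.3571
  w = (-6 - (3)·1.0000 - (3)·0.2857) / (8) = -1.2321
Change: (-0.3393, 0.0714, -0.4821) → max |·| = 0.4821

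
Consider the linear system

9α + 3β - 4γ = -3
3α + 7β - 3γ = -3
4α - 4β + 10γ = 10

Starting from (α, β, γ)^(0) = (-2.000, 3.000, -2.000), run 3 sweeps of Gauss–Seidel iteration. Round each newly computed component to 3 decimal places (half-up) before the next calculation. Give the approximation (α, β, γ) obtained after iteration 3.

(-0.001, -0.081, 0.968)

Iteration 1:
  α = (-3 - (3)·3.000 - (-4)·-2.000) / (9) = -2.222
  β = (-3 - (3)·-2.222 - (-3)·-2.000) / (7) = -0.333
  γ = (10 - (4)·-2.222 - (-4)·-0.333) / (10) = 1.756
Iteration 2:
  α = (-3 - (3)·-0.333 - (-4)·1.756) / (9) = 0.558
  β = (-3 - (3)·0.558 - (-3)·1.756) / (7) = 0.085
  γ = (10 - (4)·0.558 - (-4)·0.085) / (10) = 0.811
Iteration 3:
  α = (-3 - (3)·0.085 - (-4)·0.811) / (9) = -0.001
  β = (-3 - (3)·-0.001 - (-3)·0.811) / (7) = -0.081
  γ = (10 - (4)·-0.001 - (-4)·-0.081) / (10) = 0.968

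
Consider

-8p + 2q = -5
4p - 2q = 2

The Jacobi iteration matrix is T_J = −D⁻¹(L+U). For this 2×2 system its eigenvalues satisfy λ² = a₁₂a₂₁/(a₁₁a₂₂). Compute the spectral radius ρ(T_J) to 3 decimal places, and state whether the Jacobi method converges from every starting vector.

0.707

a₁₂a₂₁/(a₁₁a₂₂) = (2)·(4) / ((-8)·(-2)) = 0.500000
ρ = √|0.500000| = √0.500000 = 0.707
ρ < 1, so Jacobi converges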